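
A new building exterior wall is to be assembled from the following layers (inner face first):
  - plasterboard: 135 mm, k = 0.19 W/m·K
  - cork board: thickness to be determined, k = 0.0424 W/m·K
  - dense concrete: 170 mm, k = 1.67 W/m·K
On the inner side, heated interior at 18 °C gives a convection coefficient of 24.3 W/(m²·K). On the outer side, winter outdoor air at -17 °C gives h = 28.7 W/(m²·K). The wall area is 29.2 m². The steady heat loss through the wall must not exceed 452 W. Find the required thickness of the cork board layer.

Model the wall as resistances in series:
R_inner film = 1/(h_i·A) = 1/(24.3×29.2) = 0.001409 K/W
R_plasterboard = L/(kA) = 0.135/(0.19×29.2) = 0.02433 K/W
R_dense concrete = L/(kA) = 0.17/(1.67×29.2) = 0.003486 K/W
R_outer film = 1/(h_o·A) = 1/(28.7×29.2) = 0.001193 K/W
Sum of the known resistances R_other = 0.03042 K/W
Required total resistance R_tot = ΔT/Q_allow = 35/452 = 0.07743 K/W
R_cork board = R_tot − R_other = 0.04701 K/W
L = R·k·A = 0.04701×0.0424×29.2

L ≈ 58.2 mm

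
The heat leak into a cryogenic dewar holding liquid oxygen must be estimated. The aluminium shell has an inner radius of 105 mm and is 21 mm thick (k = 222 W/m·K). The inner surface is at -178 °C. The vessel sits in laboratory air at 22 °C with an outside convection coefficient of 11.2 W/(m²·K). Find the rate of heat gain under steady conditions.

Q ≈ 446 W

Each spherical layer contributes R = (1/r_i − 1/r_o)/(4πk):
R_aluminium shell = (1/0.105 − 1/0.126)/(4π×222) = 5.69×10^-4 K/W
R_outer film = 1/(h·4πr_o²) = 1/(11.2×4π×0.126²) = 0.4475 K/W
R_total = 0.4481 K/W
Q = ΔT/R_total = 200/0.4481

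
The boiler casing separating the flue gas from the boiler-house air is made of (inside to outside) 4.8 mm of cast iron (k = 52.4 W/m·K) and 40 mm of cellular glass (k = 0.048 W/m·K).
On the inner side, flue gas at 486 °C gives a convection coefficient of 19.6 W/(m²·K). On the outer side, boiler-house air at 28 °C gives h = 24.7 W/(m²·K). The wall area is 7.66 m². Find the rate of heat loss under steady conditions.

Q ≈ 3790 W

Series thermal resistances:
R_inner film = 1/(h_i·A) = 1/(19.6×7.66) = 0.006661 K/W
R_cast iron = L/(kA) = 0.0048/(52.4×7.66) = 1.196×10^-5 K/W
R_cellular glass = L/(kA) = 0.04/(0.048×7.66) = 0.1088 K/W
R_outer film = 1/(h_o·A) = 1/(24.7×7.66) = 0.005285 K/W
R_total = 0.1207 K/W
Q = ΔT / R_total = 458 / 0.1207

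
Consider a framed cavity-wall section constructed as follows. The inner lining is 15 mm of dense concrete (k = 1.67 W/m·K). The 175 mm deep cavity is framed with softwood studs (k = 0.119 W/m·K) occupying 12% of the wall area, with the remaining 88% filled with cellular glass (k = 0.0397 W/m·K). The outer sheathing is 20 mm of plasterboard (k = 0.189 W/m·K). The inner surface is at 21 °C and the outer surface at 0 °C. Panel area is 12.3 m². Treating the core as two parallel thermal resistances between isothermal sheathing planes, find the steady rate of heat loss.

Sheathing layers in series; stud and cavity paths in parallel between them.
R_inner = 0.015/(1.67×12.3) = 7.302×10^-4 K/W
R_stud  = 0.175/(0.119×0.12×12.3) = 0.9963 K/W
R_cav   = 0.175/(0.0397×0.88×12.3) = 0.4072 K/W
1/R_core = 1/R_stud + 1/R_cav → R_core = 0.2891 K/W
R_outer = 0.02/(0.189×12.3) = 0.008603 K/W
R_total = 0.2984 K/W
Q = ΔT/R_total = 21/0.2984

Q ≈ 70.4 W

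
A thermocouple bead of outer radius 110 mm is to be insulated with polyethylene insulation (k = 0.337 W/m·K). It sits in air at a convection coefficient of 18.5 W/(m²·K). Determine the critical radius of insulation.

r_cr ≈ 36.4 mm

For a sphere r_cr = 2k/h = 2×0.337/18.5
r_cr = 36.4 mm; since the bare radius (110 mm) is above r_cr, any added insulation will reduce heat loss.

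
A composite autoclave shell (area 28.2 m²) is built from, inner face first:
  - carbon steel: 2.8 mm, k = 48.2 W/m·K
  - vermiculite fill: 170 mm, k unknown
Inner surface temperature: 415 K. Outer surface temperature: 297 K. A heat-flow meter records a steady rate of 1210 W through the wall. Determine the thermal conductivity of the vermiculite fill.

k ≈ 0.0618 W/(m·K)

Model the wall as resistances in series:
R_carbon steel = L/(kA) = 0.0028/(48.2×28.2) = 2.06×10^-6 K/W
Sum of known resistances R_other = 2.06×10^-6 K/W
Total R = ΔT/Q = 118/1210 = 0.09752 K/W
R_vermiculite fill = R_total − R_other = 0.09752 K/W
k = L/(R·A) = 0.17/(0.09752×28.2)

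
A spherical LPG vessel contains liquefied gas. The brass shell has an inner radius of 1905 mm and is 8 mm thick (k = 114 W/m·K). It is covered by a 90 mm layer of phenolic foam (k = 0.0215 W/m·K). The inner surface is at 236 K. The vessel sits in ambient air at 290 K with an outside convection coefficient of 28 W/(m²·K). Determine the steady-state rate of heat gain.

Q ≈ 616 W

Spherical conduction: R = (1/r_in − 1/r_out)/(4πk) per layer; series-sum.
R_brass shell = (1/1.905 − 1/1.913)/(4π×114) = 1.532×10^-6 K/W
R_phenolic foam = (1/1.913 − 1/2.003)/(4π×0.0215) = 0.08694 K/W
R_outer film = 1/(h·4πr_o²) = 1/(28×4π×2.003²) = 7.084×10^-4 K/W
R_total = 0.08765 K/W
Q = ΔT/R_total = 54/0.08765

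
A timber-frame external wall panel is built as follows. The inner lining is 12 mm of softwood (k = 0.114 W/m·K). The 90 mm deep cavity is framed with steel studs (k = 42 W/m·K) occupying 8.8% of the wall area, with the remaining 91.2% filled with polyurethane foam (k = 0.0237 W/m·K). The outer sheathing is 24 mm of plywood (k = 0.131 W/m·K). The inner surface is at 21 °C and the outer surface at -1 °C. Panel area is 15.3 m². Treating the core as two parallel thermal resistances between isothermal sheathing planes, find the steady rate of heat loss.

Sheathing layers in series; stud and cavity paths in parallel between them.
R_inner = 0.012/(0.114×15.3) = 0.00688 K/W
R_stud  = 0.09/(42×0.088×15.3) = 0.001592 K/W
R_cav   = 0.09/(0.0237×0.912×15.3) = 0.2721 K/W
1/R_core = 1/R_stud + 1/R_cav → R_core = 0.001582 K/W
R_outer = 0.024/(0.131×15.3) = 0.01197 K/W
R_total = 0.02044 K/W
Q = ΔT/R_total = 22/0.02044

Q ≈ 1080 W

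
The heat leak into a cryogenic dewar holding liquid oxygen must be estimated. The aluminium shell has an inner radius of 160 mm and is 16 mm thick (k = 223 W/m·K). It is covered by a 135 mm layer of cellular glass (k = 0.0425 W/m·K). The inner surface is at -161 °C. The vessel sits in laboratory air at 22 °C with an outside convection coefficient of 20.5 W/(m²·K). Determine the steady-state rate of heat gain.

Radial (spherical) resistances in series:
R_aluminium shell = (1/0.16 − 1/0.176)/(4π×223) = 2.028×10^-4 K/W
R_cellular glass = (1/0.176 − 1/0.311)/(4π×0.0425) = 4.618 K/W
R_outer film = 1/(h·4πr_o²) = 1/(20.5×4π×0.311²) = 0.04013 K/W
R_total = 4.658 K/W
Q = ΔT/R_total = 183/4.658

Q ≈ 39.3 W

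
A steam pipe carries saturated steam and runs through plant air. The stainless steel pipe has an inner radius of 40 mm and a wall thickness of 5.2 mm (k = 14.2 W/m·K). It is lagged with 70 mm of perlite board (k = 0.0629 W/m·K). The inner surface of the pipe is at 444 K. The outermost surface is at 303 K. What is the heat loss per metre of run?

Cylindrical conduction, so R = ln(r₂/r₁)/(2πkL) per layer, in series:
R_stainless steel pipe wall = ln(45.2/40)/(2π×14.2×1) = 0.00137 K/W
R_perlite board = ln(115.2/45.2)/(2π×0.0629×1) = 2.367 K/W
R_total = 2.369 K/W
Q = ΔT/R_total = 141/2.369

q′ ≈ 59.5 W/m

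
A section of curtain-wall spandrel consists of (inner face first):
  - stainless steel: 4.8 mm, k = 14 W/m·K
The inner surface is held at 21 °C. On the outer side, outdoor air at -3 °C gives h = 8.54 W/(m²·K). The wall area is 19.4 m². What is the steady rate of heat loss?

Q ≈ 3960 W

Model the wall as resistances in series:
R_stainless steel = L/(kA) = 0.0048/(14×19.4) = 1.767×10^-5 K/W
R_outer film = 1/(h_o·A) = 1/(8.54×19.4) = 0.006036 K/W
R_total = 0.006054 K/W
Q = ΔT / R_total = 24 / 0.006054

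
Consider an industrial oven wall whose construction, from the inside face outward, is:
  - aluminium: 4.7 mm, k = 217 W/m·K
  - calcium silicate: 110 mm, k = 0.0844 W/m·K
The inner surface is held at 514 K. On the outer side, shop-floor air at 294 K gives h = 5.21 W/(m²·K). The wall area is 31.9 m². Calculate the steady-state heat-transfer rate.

Q ≈ 4690 W

Model the wall as resistances in series:
R_aluminium = L/(kA) = 0.0047/(217×31.9) = 6.79×10^-7 K/W
R_calcium silicate = L/(kA) = 0.11/(0.0844×31.9) = 0.04086 K/W
R_outer film = 1/(h_o·A) = 1/(5.21×31.9) = 0.006017 K/W
R_total = 0.04687 K/W
Q = ΔT / R_total = 220 / 0.04687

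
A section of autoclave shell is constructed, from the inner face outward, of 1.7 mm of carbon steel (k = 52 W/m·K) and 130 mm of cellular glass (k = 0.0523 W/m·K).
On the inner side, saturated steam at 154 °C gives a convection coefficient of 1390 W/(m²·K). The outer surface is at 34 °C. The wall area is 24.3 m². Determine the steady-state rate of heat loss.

Model the wall as resistances in series:
R_inner film = 1/(h_i·A) = 1/(1390×24.3) = 2.961×10^-5 K/W
R_carbon steel = L/(kA) = 0.0017/(52×24.3) = 1.345×10^-6 K/W
R_cellular glass = L/(kA) = 0.13/(0.0523×24.3) = 0.1023 K/W
R_total = 0.1023 K/W
Q = ΔT / R_total = 120 / 0.1023

Q ≈ 1170 W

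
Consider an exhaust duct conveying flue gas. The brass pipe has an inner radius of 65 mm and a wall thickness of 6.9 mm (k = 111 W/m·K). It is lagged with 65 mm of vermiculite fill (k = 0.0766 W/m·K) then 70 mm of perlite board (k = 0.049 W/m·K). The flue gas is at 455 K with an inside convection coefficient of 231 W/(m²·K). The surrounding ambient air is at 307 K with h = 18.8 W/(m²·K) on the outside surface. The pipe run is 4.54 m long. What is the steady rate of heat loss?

Radial resistances (cylindrical: R_cond = ln(r_o/r_i)/(2πkL), R_conv = 1/(h·2πrL)):
R_inner film = 1/(h_i·2πr₁L) = 1/(231×2π×0.065×4.54) = 0.002335 K/W
R_brass pipe wall = ln(71.9/65)/(2π×111×4.54) = 3.186×10^-5 K/W
R_vermiculite fill = ln(136.9/71.9)/(2π×0.0766×4.54) = 0.2947 K/W
R_perlite board = ln(206.9/136.9)/(2π×0.049×4.54) = 0.2955 K/W
R_outer film = 1/(h_o·2πr_oL) = 1/(18.8×2π×0.2069×4.54) = 0.009013 K/W
R_total = 0.6016 K/W
Q = ΔT/R_total = 148/0.6016

Q ≈ 246 W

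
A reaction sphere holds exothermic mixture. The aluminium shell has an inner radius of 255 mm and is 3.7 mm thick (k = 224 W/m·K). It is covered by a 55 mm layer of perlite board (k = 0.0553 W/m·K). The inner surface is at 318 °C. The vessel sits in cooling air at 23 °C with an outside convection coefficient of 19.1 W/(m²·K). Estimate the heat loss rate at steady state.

Each spherical layer contributes R = (1/r_i − 1/r_o)/(4πk):
R_aluminium shell = (1/0.255 − 1/0.2587)/(4π×224) = 1.993×10^-5 K/W
R_perlite board = (1/0.2587 − 1/0.3137)/(4π×0.0553) = 0.9753 K/W
R_outer film = 1/(h·4πr_o²) = 1/(19.1×4π×0.3137²) = 0.04234 K/W
R_total = 1.018 K/W
Q = ΔT/R_total = 295/1.018

Q ≈ 290 W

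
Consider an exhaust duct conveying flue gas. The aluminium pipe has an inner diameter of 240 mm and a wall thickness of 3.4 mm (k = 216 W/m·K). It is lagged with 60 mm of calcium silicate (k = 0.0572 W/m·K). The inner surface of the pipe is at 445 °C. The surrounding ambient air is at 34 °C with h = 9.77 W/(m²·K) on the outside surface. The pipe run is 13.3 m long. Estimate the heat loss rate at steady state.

Radial resistances (cylindrical: R_cond = ln(r_o/r_i)/(2πkL), R_conv = 1/(h·2πrL)):
R_aluminium pipe wall = ln(123.4/120)/(2π×216×13.3) = 1.548×10^-6 K/W
R_calcium silicate = ln(183.4/123.4)/(2π×0.0572×13.3) = 0.0829 K/W
R_outer film = 1/(h_o·2πr_oL) = 1/(9.77×2π×0.1834×13.3) = 0.006678 K/W
R_total = 0.08958 K/W
Q = ΔT/R_total = 411/0.08958

Q ≈ 4590 W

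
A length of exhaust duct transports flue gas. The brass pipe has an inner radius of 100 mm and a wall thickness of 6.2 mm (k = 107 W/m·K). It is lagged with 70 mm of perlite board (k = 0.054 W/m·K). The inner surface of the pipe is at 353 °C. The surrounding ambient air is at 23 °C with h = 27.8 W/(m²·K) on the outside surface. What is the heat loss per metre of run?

q′ ≈ 216 W/m

Cylindrical conduction, so R = ln(r₂/r₁)/(2πkL) per layer, in series:
R_brass pipe wall = ln(106.2/100)/(2π×107×1) = 8.947×10^-5 K/W
R_perlite board = ln(176.2/106.2)/(2π×0.054×1) = 1.492 K/W
R_outer film = 1/(h_o·2πr_oL) = 1/(27.8×2π×0.1762×1) = 0.03249 K/W
R_total = 1.525 K/W
Q = ΔT/R_total = 330/1.525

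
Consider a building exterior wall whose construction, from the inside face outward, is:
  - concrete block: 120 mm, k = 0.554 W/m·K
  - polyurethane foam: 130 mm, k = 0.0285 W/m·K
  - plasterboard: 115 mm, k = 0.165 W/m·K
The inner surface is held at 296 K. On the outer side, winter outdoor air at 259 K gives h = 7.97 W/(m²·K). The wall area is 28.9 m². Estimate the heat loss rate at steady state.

Q ≈ 191 W

Using the resistance-network approach (series):
R_concrete block = L/(kA) = 0.12/(0.554×28.9) = 0.007495 K/W
R_polyurethane foam = L/(kA) = 0.13/(0.0285×28.9) = 0.1578 K/W
R_plasterboard = L/(kA) = 0.115/(0.165×28.9) = 0.02412 K/W
R_outer film = 1/(h_o·A) = 1/(7.97×28.9) = 0.004342 K/W
R_total = 0.1938 K/W
Q = ΔT / R_total = 37 / 0.1938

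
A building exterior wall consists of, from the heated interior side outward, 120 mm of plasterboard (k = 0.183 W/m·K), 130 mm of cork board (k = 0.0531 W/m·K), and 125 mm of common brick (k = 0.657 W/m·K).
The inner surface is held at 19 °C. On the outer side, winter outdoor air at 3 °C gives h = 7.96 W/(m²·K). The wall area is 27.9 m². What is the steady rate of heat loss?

Q ≈ 131 W

Treating each layer as a thermal resistance in series:
R_plasterboard = L/(kA) = 0.12/(0.183×27.9) = 0.0235 K/W
R_cork board = L/(kA) = 0.13/(0.0531×27.9) = 0.08775 K/W
R_common brick = L/(kA) = 0.125/(0.657×27.9) = 0.006819 K/W
R_outer film = 1/(h_o·A) = 1/(7.96×27.9) = 0.004503 K/W
R_total = 0.1226 K/W
Q = ΔT / R_total = 16 / 0.1226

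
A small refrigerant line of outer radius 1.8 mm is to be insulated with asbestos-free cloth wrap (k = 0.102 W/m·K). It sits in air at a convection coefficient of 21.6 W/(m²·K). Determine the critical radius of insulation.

For a cylinder r_cr = k/h = 0.102/21.6
r_cr = 4.72 mm; since the bare radius (1.8 mm) is below r_cr, adding a thin layer of insulation will *increase* heat loss.

r_cr ≈ 4.72 mm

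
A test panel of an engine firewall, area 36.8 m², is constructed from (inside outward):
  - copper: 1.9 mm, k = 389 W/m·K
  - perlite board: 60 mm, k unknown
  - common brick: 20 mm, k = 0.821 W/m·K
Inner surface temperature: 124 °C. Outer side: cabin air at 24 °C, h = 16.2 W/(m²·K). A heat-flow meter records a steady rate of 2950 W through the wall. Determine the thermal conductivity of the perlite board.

Treating each layer as a thermal resistance in series:
R_copper = L/(kA) = 0.0019/(389×36.8) = 1.327×10^-7 K/W
R_common brick = L/(kA) = 0.02/(0.821×36.8) = 6.62×10^-4 K/W
R_outer film = 1/(h_o·A) = 1/(16.2×36.8) = 0.001677 K/W
Sum of known resistances R_other = 0.00234 K/W
Total R = ΔT/Q = 100/2950 = 0.0339 K/W
R_perlite board = R_total − R_other = 0.03156 K/W
k = L/(R·A) = 0.06/(0.03156×36.8)

k ≈ 0.0517 W/(m·K)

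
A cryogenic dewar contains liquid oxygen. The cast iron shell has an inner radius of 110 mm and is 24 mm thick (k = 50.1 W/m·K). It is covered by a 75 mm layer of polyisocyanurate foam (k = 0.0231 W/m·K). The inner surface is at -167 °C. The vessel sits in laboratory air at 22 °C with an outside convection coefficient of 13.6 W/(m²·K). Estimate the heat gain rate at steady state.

Q ≈ 20.2 W

Each spherical layer contributes R = (1/r_i − 1/r_o)/(4πk):
R_cast iron shell = (1/0.11 − 1/0.134)/(4π×50.1) = 0.002586 K/W
R_polyisocyanurate foam = (1/0.134 − 1/0.209)/(4π×0.0231) = 9.225 K/W
R_outer film = 1/(h·4πr_o²) = 1/(13.6×4π×0.209²) = 0.134 K/W
R_total = 9.362 K/W
Q = ΔT/R_total = 189/9.362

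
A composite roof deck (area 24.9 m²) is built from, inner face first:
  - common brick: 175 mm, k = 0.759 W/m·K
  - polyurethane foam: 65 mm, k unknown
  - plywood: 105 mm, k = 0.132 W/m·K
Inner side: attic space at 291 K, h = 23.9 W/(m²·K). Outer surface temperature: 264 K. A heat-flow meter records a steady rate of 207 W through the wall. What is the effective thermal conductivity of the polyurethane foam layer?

k ≈ 0.0298 W/(m·K)

Series thermal resistances:
R_inner film = 1/(h_i·A) = 1/(23.9×24.9) = 0.00168 K/W
R_common brick = L/(kA) = 0.175/(0.759×24.9) = 0.00926 K/W
R_plywood = L/(kA) = 0.105/(0.132×24.9) = 0.03195 K/W
Sum of known resistances R_other = 0.04289 K/W
Total R = ΔT/Q = 27/207 = 0.1304 K/W
R_polyurethane foam = R_total − R_other = 0.08755 K/W
k = L/(R·A) = 0.065/(0.08755×24.9)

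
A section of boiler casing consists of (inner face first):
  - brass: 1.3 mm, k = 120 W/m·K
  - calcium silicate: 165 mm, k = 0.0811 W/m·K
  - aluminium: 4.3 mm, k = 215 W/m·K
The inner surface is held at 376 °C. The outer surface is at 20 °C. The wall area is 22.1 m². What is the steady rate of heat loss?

Thermal resistances in series:
R_brass = L/(kA) = 0.0013/(120×22.1) = 4.902×10^-7 K/W
R_calcium silicate = L/(kA) = 0.165/(0.0811×22.1) = 0.09206 K/W
R_aluminium = L/(kA) = 0.0043/(215×22.1) = 9.05×10^-7 K/W
R_total = 0.09206 K/W
Q = ΔT / R_total = 356 / 0.09206

Q ≈ 3870 W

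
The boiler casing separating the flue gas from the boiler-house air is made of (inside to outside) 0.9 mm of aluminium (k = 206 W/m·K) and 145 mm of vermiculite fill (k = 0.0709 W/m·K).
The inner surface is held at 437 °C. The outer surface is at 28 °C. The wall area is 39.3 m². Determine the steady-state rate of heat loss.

Model the wall as resistances in series:
R_aluminium = L/(kA) = 0.0009/(206×39.3) = 1.112×10^-7 K/W
R_vermiculite fill = L/(kA) = 0.145/(0.0709×39.3) = 0.05204 K/W
R_total = 0.05204 K/W
Q = ΔT / R_total = 409 / 0.05204

Q ≈ 7860 W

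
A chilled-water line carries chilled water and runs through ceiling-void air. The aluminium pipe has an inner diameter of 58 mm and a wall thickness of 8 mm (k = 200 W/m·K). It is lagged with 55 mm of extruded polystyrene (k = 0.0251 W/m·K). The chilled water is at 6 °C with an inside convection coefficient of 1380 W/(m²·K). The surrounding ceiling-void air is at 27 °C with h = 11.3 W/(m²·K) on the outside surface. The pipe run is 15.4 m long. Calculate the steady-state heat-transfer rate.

Q ≈ 54.5 W

Per-layer cylindrical resistances, series-summed:
R_inner film = 1/(h_i·2πr₁L) = 1/(1380×2π×0.029×15.4) = 2.582×10^-4 K/W
R_aluminium pipe wall = ln(37/29)/(2π×200×15.4) = 1.259×10^-5 K/W
R_extruded polystyrene = ln(92/37)/(2π×0.0251×15.4) = 0.375 K/W
R_outer film = 1/(h_o·2πr_oL) = 1/(11.3×2π×0.092×15.4) = 0.009941 K/W
R_total = 0.3853 K/W
Q = ΔT/R_total = 21/0.3853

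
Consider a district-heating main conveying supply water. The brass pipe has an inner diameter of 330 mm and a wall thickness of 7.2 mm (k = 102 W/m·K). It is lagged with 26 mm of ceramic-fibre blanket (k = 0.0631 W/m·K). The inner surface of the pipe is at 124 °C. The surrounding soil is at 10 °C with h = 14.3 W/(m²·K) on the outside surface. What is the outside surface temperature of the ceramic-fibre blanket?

T ≈ 25.6 °C

Cylindrical conduction, so R = ln(r₂/r₁)/(2πkL) per layer, in series:
R_brass pipe wall = ln(172.2/165)/(2π×102×1) = 6.664×10^-5 K/W
R_ceramic-fibre blanket = ln(198.2/172.2)/(2π×0.0631×1) = 0.3547 K/W
R_outer film = 1/(h_o·2πr_oL) = 1/(14.3×2π×0.1982×1) = 0.05615 K/W
R_total = 0.4109 K/W
Q = ΔT/R_total = 114/0.4109
Q = 277 W/m
T_interface = T_inner − Q·ΣR(inner→interface) = 124 − 277×0.3547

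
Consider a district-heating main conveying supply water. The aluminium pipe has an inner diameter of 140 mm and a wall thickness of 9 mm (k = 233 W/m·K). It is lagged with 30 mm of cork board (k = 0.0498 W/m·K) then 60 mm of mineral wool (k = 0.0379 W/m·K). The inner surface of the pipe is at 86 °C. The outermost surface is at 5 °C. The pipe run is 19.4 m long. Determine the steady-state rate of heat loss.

Q ≈ 547 W

Radial resistances (cylindrical: R_cond = ln(r_o/r_i)/(2πkL), R_conv = 1/(h·2πrL)):
R_aluminium pipe wall = ln(79/70)/(2π×233×19.4) = 4.259×10^-6 K/W
R_cork board = ln(109/79)/(2π×0.0498×19.4) = 0.05303 K/W
R_mineral wool = ln(169/109)/(2π×0.0379×19.4) = 0.09493 K/W
R_total = 0.148 K/W
Q = ΔT/R_total = 81/0.148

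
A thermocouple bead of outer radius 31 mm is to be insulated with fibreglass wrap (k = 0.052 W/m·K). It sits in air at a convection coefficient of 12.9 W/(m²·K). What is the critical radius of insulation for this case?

For a sphere r_cr = 2k/h = 2×0.052/12.9
r_cr = 8.06 mm; since the bare radius (31 mm) is above r_cr, any added insulation will reduce heat loss.

r_cr ≈ 8.06 mm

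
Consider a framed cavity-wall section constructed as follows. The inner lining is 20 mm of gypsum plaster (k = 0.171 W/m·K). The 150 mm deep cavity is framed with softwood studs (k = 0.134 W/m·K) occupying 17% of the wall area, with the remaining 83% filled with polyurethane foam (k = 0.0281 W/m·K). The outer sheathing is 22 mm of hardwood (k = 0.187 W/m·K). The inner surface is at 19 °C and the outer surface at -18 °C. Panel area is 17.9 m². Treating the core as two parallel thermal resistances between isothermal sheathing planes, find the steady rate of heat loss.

Q ≈ 190 W

Sheathing layers in series; stud and cavity paths in parallel between them.
R_inner = 0.02/(0.171×17.9) = 0.006534 K/W
R_stud  = 0.15/(0.134×0.17×17.9) = 0.3679 K/W
R_cav   = 0.15/(0.0281×0.83×17.9) = 0.3593 K/W
1/R_core = 1/R_stud + 1/R_cav → R_core = 0.1818 K/W
R_outer = 0.022/(0.187×17.9) = 0.006572 K/W
R_total = 0.1949 K/W
Q = ΔT/R_total = 37/0.1949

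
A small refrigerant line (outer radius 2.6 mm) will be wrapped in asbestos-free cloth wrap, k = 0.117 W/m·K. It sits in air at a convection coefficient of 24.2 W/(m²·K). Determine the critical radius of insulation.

For a cylinder r_cr = k/h = 0.117/24.2
r_cr = 4.83 mm; since the bare radius (2.6 mm) is below r_cr, adding a thin layer of insulation will *increase* heat loss.

r_cr ≈ 4.83 mm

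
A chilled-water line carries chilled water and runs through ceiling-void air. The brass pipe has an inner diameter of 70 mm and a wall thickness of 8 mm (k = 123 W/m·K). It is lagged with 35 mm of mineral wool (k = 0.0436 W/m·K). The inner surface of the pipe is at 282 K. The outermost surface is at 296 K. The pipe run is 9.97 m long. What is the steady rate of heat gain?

Q ≈ 64.2 W

Cylindrical conduction, so R = ln(r₂/r₁)/(2πkL) per layer, in series:
R_brass pipe wall = ln(43/35)/(2π×123×9.97) = 2.672×10^-5 K/W
R_mineral wool = ln(78/43)/(2π×0.0436×9.97) = 0.218 K/W
R_total = 0.2181 K/W
Q = ΔT/R_total = 14/0.2181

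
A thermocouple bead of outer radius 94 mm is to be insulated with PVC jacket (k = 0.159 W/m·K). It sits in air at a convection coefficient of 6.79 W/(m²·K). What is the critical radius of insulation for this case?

For a sphere r_cr = 2k/h = 2×0.159/6.79
r_cr = 46.8 mm; since the bare radius (94 mm) is above r_cr, any added insulation will reduce heat loss.

r_cr ≈ 46.8 mm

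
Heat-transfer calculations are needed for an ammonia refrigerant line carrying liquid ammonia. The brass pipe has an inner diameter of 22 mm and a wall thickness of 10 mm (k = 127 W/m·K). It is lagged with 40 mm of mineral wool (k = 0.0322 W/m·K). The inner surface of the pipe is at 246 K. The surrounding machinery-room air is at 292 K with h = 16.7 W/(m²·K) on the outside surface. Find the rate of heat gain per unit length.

q′ ≈ 8.48 W/m

Treating each annulus and film as a series resistance:
R_brass pipe wall = ln(21/11)/(2π×127×1) = 8.103×10^-4 K/W
R_mineral wool = ln(61/21)/(2π×0.0322×1) = 5.271 K/W
R_outer film = 1/(h_o·2πr_oL) = 1/(16.7×2π×0.061×1) = 0.1562 K/W
R_total = 5.428 K/W
Q = ΔT/R_total = 46/5.428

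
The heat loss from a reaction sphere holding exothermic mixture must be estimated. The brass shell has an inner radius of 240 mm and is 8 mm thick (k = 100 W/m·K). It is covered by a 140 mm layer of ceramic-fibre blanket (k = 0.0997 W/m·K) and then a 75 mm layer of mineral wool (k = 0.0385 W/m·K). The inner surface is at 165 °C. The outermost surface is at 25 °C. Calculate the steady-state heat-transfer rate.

Q ≈ 69.2 W

For a spherical shell R = (1/r₁ − 1/r₂)/(4πk); film R = 1/(h·4πr²). In series:
R_brass shell = (1/0.24 − 1/0.248)/(4π×100) = 1.07×10^-4 K/W
R_ceramic-fibre blanket = (1/0.248 − 1/0.388)/(4π×0.0997) = 1.161 K/W
R_mineral wool = (1/0.388 − 1/0.463)/(4π×0.0385) = 0.8629 K/W
R_total = 2.024 K/W
Q = ΔT/R_total = 140/2.024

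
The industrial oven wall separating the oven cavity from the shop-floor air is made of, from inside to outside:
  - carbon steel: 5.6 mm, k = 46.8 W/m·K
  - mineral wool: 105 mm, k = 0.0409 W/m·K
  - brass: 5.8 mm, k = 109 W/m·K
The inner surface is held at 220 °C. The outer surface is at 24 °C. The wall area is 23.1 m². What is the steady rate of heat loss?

Q ≈ 1760 W

Thermal resistances in series:
R_carbon steel = L/(kA) = 0.0056/(46.8×23.1) = 5.18×10^-6 K/W
R_mineral wool = L/(kA) = 0.105/(0.0409×23.1) = 0.1111 K/W
R_brass = L/(kA) = 0.0058/(109×23.1) = 2.304×10^-6 K/W
R_total = 0.1111 K/W
Q = ΔT / R_total = 196 / 0.1111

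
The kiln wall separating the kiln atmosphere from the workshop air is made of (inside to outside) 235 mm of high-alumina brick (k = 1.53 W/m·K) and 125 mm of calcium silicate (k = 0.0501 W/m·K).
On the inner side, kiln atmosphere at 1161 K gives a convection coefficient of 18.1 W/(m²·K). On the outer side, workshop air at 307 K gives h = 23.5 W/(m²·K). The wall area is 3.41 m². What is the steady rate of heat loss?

Q ≈ 1060 W

Using the resistance-network approach (series):
R_inner film = 1/(h_i·A) = 1/(18.1×3.41) = 0.0162 K/W
R_high-alumina brick = L/(kA) = 0.235/(1.53×3.41) = 0.04504 K/W
R_calcium silicate = L/(kA) = 0.125/(0.0501×3.41) = 0.7317 K/W
R_outer film = 1/(h_o·A) = 1/(23.5×3.41) = 0.01248 K/W
R_total = 0.8054 K/W
Q = ΔT / R_total = 854 / 0.8054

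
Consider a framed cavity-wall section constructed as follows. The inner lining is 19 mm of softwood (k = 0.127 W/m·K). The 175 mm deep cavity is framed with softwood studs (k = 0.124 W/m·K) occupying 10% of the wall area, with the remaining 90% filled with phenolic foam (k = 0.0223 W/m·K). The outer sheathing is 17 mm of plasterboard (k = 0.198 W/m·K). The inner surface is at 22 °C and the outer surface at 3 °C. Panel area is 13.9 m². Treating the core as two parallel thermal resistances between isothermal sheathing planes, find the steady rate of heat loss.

Sheathing layers in series; stud and cavity paths in parallel between them.
R_inner = 0.019/(0.127×13.9) = 0.01076 K/W
R_stud  = 0.175/(0.124×0.1×13.9) = 1.015 K/W
R_cav   = 0.175/(0.0223×0.9×13.9) = 0.6273 K/W
1/R_core = 1/R_stud + 1/R_cav → R_core = 0.3877 K/W
R_outer = 0.017/(0.198×13.9) = 0.006177 K/W
R_total = 0.4047 K/W
Q = ΔT/R_total = 19/0.4047

Q ≈ 47 W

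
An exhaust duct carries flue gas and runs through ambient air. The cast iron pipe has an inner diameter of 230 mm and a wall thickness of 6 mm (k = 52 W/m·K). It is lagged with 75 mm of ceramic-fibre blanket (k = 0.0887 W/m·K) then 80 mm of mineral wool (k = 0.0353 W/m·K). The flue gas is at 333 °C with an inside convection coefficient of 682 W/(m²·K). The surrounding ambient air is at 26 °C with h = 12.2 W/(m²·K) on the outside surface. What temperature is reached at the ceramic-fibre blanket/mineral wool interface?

Cylindrical conduction, so R = ln(r₂/r₁)/(2πkL) per layer, in series:
R_inner film = 1/(h_i·2πr₁L) = 1/(682×2π×0.115×1) = 0.002029 K/W
R_cast iron pipe wall = ln(121/115)/(2π×52×1) = 1.557×10^-4 K/W
R_ceramic-fibre blanket = ln(196/121)/(2π×0.0887×1) = 0.8654 K/W
R_mineral wool = ln(276/196)/(2π×0.0353×1) = 1.543 K/W
R_outer film = 1/(h_o·2πr_oL) = 1/(12.2×2π×0.276×1) = 0.04727 K/W
R_total = 2.458 K/W
Q = ΔT/R_total = 307/2.458
Q = 125 W/m
T_interface = T_inner − Q·ΣR(inner→interface) = 333 − 125×0.8676

T ≈ 225 °C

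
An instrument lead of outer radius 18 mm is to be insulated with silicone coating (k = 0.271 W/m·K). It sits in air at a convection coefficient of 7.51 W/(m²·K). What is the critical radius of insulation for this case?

For a cylinder r_cr = k/h = 0.271/7.51
r_cr = 36.1 mm; since the bare radius (18 mm) is below r_cr, adding a thin layer of insulation will *increase* heat loss.

r_cr ≈ 36.1 mm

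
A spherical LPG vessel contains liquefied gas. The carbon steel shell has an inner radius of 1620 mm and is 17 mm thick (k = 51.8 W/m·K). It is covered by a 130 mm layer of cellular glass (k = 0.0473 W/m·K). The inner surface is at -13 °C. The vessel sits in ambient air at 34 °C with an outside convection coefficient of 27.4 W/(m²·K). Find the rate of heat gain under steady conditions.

Each spherical layer contributes R = (1/r_i − 1/r_o)/(4πk):
R_carbon steel shell = (1/1.62 − 1/1.637)/(4π×51.8) = 9.848×10^-6 K/W
R_cellular glass = (1/1.637 − 1/1.767)/(4π×0.0473) = 0.07561 K/W
R_outer film = 1/(h·4πr_o²) = 1/(27.4×4π×1.767²) = 9.302×10^-4 K/W
R_total = 0.07655 K/W
Q = ΔT/R_total = 47/0.07655

Q ≈ 614 W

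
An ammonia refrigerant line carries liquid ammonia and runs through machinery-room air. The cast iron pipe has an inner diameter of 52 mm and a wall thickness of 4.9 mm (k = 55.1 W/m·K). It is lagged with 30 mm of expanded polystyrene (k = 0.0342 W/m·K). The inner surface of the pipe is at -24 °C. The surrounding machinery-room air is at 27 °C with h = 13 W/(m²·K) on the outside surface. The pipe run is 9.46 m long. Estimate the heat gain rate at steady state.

Q ≈ 144 W

Cylindrical conduction, so R = ln(r₂/r₁)/(2πkL) per layer, in series:
R_cast iron pipe wall = ln(30.9/26)/(2π×55.1×9.46) = 5.272×10^-5 K/W
R_expanded polystyrene = ln(60.9/30.9)/(2π×0.0342×9.46) = 0.3338 K/W
R_outer film = 1/(h_o·2πr_oL) = 1/(13×2π×0.0609×9.46) = 0.02125 K/W
R_total = 0.3551 K/W
Q = ΔT/R_total = 51/0.3551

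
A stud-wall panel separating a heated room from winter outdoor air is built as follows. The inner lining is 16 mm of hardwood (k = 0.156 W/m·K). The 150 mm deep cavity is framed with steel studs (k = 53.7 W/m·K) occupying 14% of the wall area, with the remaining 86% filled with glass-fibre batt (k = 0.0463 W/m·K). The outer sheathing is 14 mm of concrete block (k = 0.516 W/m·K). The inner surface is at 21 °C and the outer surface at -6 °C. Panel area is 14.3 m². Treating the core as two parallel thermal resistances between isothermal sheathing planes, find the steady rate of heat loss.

Sheathing layers in series; stud and cavity paths in parallel between them.
R_inner = 0.016/(0.156×14.3) = 0.007172 K/W
R_stud  = 0.15/(53.7×0.14×14.3) = 0.001395 K/W
R_cav   = 0.15/(0.0463×0.86×14.3) = 0.2634 K/W
1/R_core = 1/R_stud + 1/R_cav → R_core = 0.001388 K/W
R_outer = 0.014/(0.516×14.3) = 0.001897 K/W
R_total = 0.01046 K/W
Q = ΔT/R_total = 27/0.01046

Q ≈ 2580 W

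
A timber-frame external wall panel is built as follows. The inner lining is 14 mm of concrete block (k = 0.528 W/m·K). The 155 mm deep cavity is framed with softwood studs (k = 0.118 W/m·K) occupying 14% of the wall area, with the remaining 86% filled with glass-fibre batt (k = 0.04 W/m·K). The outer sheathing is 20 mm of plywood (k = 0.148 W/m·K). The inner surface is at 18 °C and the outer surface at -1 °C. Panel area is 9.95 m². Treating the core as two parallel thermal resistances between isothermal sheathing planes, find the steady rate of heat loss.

Sheathing layers in series; stud and cavity paths in parallel between them.
R_inner = 0.014/(0.528×9.95) = 0.002665 K/W
R_stud  = 0.155/(0.118×0.14×9.95) = 0.943 K/W
R_cav   = 0.155/(0.04×0.86×9.95) = 0.4528 K/W
1/R_core = 1/R_stud + 1/R_cav → R_core = 0.3059 K/W
R_outer = 0.02/(0.148×9.95) = 0.01358 K/W
R_total = 0.3222 K/W
Q = ΔT/R_total = 19/0.3222

Q ≈ 59 W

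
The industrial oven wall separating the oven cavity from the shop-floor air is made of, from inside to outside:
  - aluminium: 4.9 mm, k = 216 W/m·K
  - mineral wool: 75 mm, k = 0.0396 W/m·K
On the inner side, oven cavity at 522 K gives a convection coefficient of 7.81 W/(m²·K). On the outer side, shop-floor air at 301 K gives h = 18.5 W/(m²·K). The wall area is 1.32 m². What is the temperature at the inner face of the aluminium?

T ≈ 508 K

Series thermal resistances:
R_inner film = 1/(h_i·A) = 1/(7.81×1.32) = 0.097 K/W
R_aluminium = L/(kA) = 0.0049/(216×1.32) = 1.719×10^-5 K/W
R_mineral wool = L/(kA) = 0.075/(0.0396×1.32) = 1.435 K/W
R_outer film = 1/(h_o·A) = 1/(18.5×1.32) = 0.04095 K/W
R_total = 1.573 K/W;  Q = ΔT/R_total = 221/1.573 = 140.5 W
T_interface = T_inner − Q·ΣR(inner→interface) = 522 − 141×0.097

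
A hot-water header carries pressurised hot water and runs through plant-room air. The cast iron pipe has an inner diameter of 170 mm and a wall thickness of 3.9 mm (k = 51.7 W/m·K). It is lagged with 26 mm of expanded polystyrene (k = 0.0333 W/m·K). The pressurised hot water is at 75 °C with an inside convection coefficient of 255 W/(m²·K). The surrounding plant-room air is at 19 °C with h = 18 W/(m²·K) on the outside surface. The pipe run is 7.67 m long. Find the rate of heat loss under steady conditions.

Per-layer cylindrical resistances, series-summed:
R_inner film = 1/(h_i·2πr₁L) = 1/(255×2π×0.085×7.67) = 9.573×10^-4 K/W
R_cast iron pipe wall = ln(88.9/85)/(2π×51.7×7.67) = 1.801×10^-5 K/W
R_expanded polystyrene = ln(114.9/88.9)/(2π×0.0333×7.67) = 0.1599 K/W
R_outer film = 1/(h_o·2πr_oL) = 1/(18×2π×0.1149×7.67) = 0.01003 K/W
R_total = 0.1709 K/W
Q = ΔT/R_total = 56/0.1709

Q ≈ 328 W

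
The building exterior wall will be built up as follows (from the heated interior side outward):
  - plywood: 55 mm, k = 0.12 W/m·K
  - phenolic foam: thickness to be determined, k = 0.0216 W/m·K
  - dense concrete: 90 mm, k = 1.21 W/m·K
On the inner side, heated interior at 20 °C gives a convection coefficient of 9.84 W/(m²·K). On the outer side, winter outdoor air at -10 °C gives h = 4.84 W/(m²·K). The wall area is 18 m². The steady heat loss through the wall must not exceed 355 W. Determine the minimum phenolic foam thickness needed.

Thermal resistances in series:
R_inner film = 1/(h_i·A) = 1/(9.84×18) = 0.005646 K/W
R_plywood = L/(kA) = 0.055/(0.12×18) = 0.02546 K/W
R_dense concrete = L/(kA) = 0.09/(1.21×18) = 0.004132 K/W
R_outer film = 1/(h_o·A) = 1/(4.84×18) = 0.01148 K/W
Sum of the known resistances R_other = 0.04672 K/W
Required total resistance R_tot = ΔT/Q_allow = 30/355 = 0.08451 K/W
R_phenolic foam = R_tot − R_other = 0.03779 K/W
L = R·k·A = 0.03779×0.0216×18

L ≈ 14.7 mm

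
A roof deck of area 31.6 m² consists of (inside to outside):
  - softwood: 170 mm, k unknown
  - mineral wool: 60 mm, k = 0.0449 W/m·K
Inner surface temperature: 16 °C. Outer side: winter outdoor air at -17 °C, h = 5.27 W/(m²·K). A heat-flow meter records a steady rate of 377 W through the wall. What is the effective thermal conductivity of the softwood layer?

Thermal resistances in series:
R_mineral wool = L/(kA) = 0.06/(0.0449×31.6) = 0.04229 K/W
R_outer film = 1/(h_o·A) = 1/(5.27×31.6) = 0.006005 K/W
Sum of known resistances R_other = 0.04829 K/W
Total R = ΔT/Q = 33/377 = 0.08753 K/W
R_softwood = R_total − R_other = 0.03924 K/W
k = L/(R·A) = 0.17/(0.03924×31.6)

k ≈ 0.137 W/(m·K)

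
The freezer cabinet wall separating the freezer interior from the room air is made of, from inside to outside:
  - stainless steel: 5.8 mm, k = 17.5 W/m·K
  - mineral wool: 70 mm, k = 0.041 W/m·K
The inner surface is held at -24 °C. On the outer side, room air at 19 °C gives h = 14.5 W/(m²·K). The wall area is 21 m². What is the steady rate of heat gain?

Model the wall as resistances in series:
R_stainless steel = L/(kA) = 0.0058/(17.5×21) = 1.578×10^-5 K/W
R_mineral wool = L/(kA) = 0.07/(0.041×21) = 0.0813 K/W
R_outer film = 1/(h_o·A) = 1/(14.5×21) = 0.003284 K/W
R_total = 0.0846 K/W
Q = ΔT / R_total = 43 / 0.0846

Q ≈ 508 W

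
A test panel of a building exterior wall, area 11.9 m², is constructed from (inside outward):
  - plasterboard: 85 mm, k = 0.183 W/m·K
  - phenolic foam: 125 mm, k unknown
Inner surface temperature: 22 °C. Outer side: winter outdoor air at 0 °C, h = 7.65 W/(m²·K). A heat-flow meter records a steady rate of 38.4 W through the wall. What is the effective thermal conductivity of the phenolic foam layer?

k ≈ 0.0201 W/(m·K)

Using the resistance-network approach (series):
R_plasterboard = L/(kA) = 0.085/(0.183×11.9) = 0.03903 K/W
R_outer film = 1/(h_o·A) = 1/(7.65×11.9) = 0.01098 K/W
Sum of known resistances R_other = 0.05002 K/W
Total R = ΔT/Q = 22/38.4 = 0.5729 K/W
R_phenolic foam = R_total − R_other = 0.5229 K/W
k = L/(R·A) = 0.125/(0.5229×11.9)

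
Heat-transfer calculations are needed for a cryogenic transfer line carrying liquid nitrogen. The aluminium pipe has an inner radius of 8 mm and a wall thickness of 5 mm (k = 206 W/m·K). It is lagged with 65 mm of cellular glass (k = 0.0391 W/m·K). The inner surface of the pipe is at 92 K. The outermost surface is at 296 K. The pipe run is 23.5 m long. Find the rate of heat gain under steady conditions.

For a radial system each layer contributes R = ln(r_out/r_in)/(2πkL); films add R = 1/(hA).
R_aluminium pipe wall = ln(13/8)/(2π×206×23.5) = 1.596×10^-5 K/W
R_cellular glass = ln(78/13)/(2π×0.0391×23.5) = 0.3104 K/W
R_total = 0.3104 K/W
Q = ΔT/R_total = 204/0.3104

Q ≈ 657 W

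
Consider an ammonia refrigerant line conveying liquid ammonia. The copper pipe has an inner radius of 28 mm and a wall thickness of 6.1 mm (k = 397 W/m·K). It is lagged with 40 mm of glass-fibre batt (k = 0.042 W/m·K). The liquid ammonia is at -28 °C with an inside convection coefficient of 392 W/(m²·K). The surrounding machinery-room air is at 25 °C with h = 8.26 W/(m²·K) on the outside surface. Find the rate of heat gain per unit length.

q′ ≈ 16.5 W/m

Treating each annulus and film as a series resistance:
R_inner film = 1/(h_i·2πr₁L) = 1/(392×2π×0.028×1) = 0.0145 K/W
R_copper pipe wall = ln(34.1/28)/(2π×397×1) = 7.901×10^-5 K/W
R_glass-fibre batt = ln(74.1/34.1)/(2π×0.042×1) = 2.941 K/W
R_outer film = 1/(h_o·2πr_oL) = 1/(8.26×2π×0.0741×1) = 0.26 K/W
R_total = 3.216 K/W
Q = ΔT/R_total = 53/3.216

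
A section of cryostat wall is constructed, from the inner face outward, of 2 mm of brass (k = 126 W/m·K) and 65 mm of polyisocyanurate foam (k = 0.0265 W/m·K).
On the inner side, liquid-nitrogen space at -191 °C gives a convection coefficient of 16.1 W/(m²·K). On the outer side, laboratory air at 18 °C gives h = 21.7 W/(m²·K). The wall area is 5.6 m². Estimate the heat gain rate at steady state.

Series thermal resistances:
R_inner film = 1/(h_i·A) = 1/(16.1×5.6) = 0.01109 K/W
R_brass = L/(kA) = 0.002/(126×5.6) = 2.834×10^-6 K/W
R_polyisocyanurate foam = L/(kA) = 0.065/(0.0265×5.6) = 0.438 K/W
R_outer film = 1/(h_o·A) = 1/(21.7×5.6) = 0.008229 K/W
R_total = 0.4573 K/W
Q = ΔT / R_total = 209 / 0.4573

Q ≈ 457 W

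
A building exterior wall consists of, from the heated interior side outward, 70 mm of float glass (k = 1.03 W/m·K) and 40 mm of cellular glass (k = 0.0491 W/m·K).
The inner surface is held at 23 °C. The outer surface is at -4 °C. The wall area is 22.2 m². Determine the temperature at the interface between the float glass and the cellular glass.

Thermal resistances in series:
R_float glass = L/(kA) = 0.07/(1.03×22.2) = 0.003061 K/W
R_cellular glass = L/(kA) = 0.04/(0.0491×22.2) = 0.0367 K/W
R_total = 0.03976 K/W;  Q = ΔT/R_total = 27/0.03976 = 679.1 W
T_interface = T_inner − Q·ΣR(inner→interface) = 23 − 679×0.003061

T ≈ 20.9 °C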